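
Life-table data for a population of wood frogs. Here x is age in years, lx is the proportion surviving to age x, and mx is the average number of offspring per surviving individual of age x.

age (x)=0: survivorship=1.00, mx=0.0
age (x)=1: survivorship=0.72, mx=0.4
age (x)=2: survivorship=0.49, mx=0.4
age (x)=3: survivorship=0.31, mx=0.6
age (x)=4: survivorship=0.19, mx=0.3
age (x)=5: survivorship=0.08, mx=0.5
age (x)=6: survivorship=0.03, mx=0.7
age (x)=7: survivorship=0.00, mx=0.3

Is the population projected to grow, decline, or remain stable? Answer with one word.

R0 = Σ lx·mx = 0 + 0.288 + 0.196 + 0.186 + 0.057 + 0.04 + 0.021 + 0 = 0.788
R0 < 1, so the population is declining.

declining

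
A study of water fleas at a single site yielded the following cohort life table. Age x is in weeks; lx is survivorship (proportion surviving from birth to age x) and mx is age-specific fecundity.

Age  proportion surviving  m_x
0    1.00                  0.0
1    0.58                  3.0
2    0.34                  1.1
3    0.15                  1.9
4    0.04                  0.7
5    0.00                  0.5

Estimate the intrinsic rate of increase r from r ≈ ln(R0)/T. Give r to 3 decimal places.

R0 = Σ lx·mx = 0 + 1.74 + 0.374 + 0.285 + 0.028 + 0 = 2.427
Σ x·lx·mx = 3.455; T = 3.455/2.427 = 1.42357…
r ≈ ln(R0)/T = ln(2.427)/1.42357… = 0.62284… → 0.623

0.623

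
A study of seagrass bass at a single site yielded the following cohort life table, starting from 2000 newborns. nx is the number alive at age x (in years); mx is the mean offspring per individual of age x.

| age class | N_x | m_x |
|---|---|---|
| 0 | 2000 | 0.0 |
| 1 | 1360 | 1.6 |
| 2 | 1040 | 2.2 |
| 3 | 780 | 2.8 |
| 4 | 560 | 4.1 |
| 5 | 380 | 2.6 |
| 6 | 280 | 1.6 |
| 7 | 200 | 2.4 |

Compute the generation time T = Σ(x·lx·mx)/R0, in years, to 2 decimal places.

lx = nx/n0 = nx/2000: 1, 0.68, 0.52, 0.39, 0.28, 0.19, 0.14, 0.1
lx·mx: 0, 1.088, 1.144, 1.092, 1.148, 0.494, 0.224, 0.24 → R0 = 5.43
x·lx·mx: 0, 1.088, 2.288, 3.276, 4.592, 2.47, 1.344, 1.68 → Σ = 16.738
T = 16.738 / 5.43 = 3.082505… → 3.08

3.08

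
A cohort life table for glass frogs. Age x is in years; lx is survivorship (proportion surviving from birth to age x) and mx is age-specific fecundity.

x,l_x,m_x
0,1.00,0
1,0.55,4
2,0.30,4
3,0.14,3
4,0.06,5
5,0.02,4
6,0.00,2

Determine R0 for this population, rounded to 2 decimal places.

lx·mx by age: 0, 2.2, 1.2, 0.42, 0.3, 0.08, 0
R0 = Σ lx·mx = 4.2 → 4.20

4.20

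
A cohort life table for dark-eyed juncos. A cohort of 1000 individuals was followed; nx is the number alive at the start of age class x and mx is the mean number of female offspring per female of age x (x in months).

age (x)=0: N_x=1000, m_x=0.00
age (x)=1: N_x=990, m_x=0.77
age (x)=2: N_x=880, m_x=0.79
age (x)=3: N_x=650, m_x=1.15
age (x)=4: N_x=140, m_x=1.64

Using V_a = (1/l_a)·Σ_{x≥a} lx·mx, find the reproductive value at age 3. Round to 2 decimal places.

1.50

lx = nx/n0 = nx/1000: 1, 0.99, 0.88, 0.65, 0.14
lx·mx for x ≥ 3: 0.7475, 0.2296 → sum = 0.9771
V_3 = 0.9771 / l_3 = 0.9771 / 0.65 = 1.503231… → 1.50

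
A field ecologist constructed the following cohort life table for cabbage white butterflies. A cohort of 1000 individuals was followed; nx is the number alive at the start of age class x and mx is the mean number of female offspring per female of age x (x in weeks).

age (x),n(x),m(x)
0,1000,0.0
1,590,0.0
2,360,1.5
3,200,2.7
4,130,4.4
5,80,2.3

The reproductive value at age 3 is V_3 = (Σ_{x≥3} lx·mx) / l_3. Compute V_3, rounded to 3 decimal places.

6.480

lx = nx/n0 = nx/1000: 1, 0.59, 0.36, 0.2, 0.13, 0.08
lx·mx for x ≥ 3: 0.54, 0.572, 0.184 → sum = 1.296
V_3 = 1.296 / l_3 = 1.296 / 0.2 = 6.48 → 6.480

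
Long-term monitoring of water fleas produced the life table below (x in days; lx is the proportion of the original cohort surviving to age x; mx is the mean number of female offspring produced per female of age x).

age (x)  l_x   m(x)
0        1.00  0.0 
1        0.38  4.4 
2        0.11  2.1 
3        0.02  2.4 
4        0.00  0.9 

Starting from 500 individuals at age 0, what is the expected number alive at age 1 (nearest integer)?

Expected survivors = N0 · l_1 = 500 × 0.38 = 190 → 190

190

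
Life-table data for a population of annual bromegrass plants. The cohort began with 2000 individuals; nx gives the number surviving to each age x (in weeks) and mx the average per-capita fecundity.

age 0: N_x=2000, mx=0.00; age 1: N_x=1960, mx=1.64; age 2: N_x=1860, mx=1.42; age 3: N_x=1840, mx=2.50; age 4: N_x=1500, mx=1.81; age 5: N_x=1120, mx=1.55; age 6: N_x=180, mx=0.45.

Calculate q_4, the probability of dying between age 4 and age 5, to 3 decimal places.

lx = nx/n0 = nx/2000: 1, 0.98, 0.93, 0.92, 0.75, 0.56, 0.09
q_4 = (l_4 − l_5) / l_4 = (0.75 − 0.56) / 0.75
     = 0.19 / 0.75 = 0.253333… → 0.253

0.253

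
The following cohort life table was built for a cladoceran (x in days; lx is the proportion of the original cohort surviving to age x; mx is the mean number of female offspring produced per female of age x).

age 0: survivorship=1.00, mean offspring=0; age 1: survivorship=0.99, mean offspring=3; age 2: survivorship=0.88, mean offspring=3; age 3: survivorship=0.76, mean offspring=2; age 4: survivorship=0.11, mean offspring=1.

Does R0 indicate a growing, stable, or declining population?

growing

R0 = Σ lx·mx = 0 + 2.97 + 2.64 + 1.52 + 0.11 = 7.24
R0 > 1, so the population is growing.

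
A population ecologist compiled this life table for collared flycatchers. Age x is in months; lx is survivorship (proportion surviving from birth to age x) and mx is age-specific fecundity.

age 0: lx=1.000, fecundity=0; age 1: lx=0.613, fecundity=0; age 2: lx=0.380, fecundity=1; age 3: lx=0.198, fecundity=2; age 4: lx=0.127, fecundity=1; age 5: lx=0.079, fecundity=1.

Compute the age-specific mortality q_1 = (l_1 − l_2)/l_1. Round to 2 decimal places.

q_1 = (l_1 − l_2) / l_1 = (0.613 − 0.38) / 0.613
     = 0.233 / 0.613 = 0.380098… → 0.38

0.38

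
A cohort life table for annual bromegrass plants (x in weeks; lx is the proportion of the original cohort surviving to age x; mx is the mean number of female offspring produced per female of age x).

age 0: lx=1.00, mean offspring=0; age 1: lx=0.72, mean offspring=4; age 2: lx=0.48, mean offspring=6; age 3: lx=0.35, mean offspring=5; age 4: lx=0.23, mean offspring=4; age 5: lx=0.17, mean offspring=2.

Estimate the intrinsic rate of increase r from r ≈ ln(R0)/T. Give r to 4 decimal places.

R0 = Σ lx·mx = 0 + 2.88 + 2.88 + 1.75 + 0.92 + 0.34 = 8.77
Σ x·lx·mx = 19.27; T = 19.27/8.77 = 2.19726…
r ≈ ln(R0)/T = ln(8.77)/2.19726… = 0.988201… → 0.9882

0.9882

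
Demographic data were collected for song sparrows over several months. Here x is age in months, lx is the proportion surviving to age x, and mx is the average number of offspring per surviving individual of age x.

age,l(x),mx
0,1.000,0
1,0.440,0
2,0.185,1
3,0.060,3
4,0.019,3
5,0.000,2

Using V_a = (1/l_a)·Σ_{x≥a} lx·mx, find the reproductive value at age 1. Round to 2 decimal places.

0.96

lx·mx for x ≥ 1: 0, 0.185, 0.18, 0.057, 0 → sum = 0.422
V_1 = 0.422 / l_1 = 0.422 / 0.44 = 0.959091… → 0.96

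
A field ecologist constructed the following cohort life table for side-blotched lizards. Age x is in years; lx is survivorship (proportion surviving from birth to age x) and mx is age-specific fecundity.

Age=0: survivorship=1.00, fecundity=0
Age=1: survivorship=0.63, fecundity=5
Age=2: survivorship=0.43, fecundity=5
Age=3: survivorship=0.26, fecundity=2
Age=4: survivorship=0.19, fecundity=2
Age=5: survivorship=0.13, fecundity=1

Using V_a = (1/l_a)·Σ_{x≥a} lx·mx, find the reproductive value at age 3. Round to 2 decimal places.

3.96

lx·mx for x ≥ 3: 0.52, 0.38, 0.13 → sum = 1.03
V_3 = 1.03 / l_3 = 1.03 / 0.26 = 3.961538… → 3.96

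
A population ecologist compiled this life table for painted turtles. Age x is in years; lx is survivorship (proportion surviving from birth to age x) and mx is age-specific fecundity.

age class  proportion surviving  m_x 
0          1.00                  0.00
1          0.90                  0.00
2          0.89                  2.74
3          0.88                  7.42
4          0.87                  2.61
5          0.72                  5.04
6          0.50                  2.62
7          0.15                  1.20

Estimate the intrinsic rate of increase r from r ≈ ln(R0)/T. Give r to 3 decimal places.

R0 = Σ lx·mx = 0 + 0 + 2.4386 + 6.5296 + 2.2707 + 3.6288 + 1.31 + 0.18 = 16.3577
Σ x·lx·mx = 60.8128; T = 60.8128/16.3577 = 3.71769…
r ≈ ln(R0)/T = ln(16.3577)/3.71769… = 0.75173… → 0.752

0.752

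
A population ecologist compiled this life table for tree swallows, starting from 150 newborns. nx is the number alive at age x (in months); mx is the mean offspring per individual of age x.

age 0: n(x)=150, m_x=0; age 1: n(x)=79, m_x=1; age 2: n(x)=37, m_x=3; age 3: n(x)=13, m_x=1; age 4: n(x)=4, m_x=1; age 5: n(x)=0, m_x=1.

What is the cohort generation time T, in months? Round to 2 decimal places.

1.72

lx = nx/n0 = nx/150: 1, 0.52667…, 0.24667…, 0.08667…, 0.02667…, 0
lx·mx: 0, 0.526667…, 0.74…, 0.086667…, 0.026667…, 0 → R0 = 1.38…
x·lx·mx: 0, 0.526667…, 1.48…, 0.26…, 0.106667…, 0 → Σ = 2.373333…
T = 2.373333… / 1.38… = 1.719807… → 1.72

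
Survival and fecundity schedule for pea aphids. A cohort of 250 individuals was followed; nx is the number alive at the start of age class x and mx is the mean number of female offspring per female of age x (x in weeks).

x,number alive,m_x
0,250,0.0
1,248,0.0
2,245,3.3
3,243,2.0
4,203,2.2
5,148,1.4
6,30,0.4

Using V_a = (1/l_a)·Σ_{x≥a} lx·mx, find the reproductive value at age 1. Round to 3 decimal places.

lx = nx/n0 = nx/250: 1, 0.992, 0.98, 0.972, 0.812, 0.592, 0.12
lx·mx for x ≥ 1: 0, 3.234, 1.944, 1.7864, 0.8288, 0.048 → sum = 7.8412
V_1 = 7.8412 / l_1 = 7.8412 / 0.992 = 7.904435… → 7.904

7.904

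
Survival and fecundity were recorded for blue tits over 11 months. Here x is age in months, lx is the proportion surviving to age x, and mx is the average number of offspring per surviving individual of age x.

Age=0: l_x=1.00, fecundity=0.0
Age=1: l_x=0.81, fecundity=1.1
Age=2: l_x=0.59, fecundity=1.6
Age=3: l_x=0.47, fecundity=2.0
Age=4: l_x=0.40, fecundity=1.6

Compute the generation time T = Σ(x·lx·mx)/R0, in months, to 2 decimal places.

lx·mx: 0, 0.891, 0.944, 0.94, 0.64 → R0 = 3.415
x·lx·mx: 0, 0.891, 1.888, 2.82, 2.56 → Σ = 8.159
T = 8.159 / 3.415 = 2.389165… → 2.39

2.39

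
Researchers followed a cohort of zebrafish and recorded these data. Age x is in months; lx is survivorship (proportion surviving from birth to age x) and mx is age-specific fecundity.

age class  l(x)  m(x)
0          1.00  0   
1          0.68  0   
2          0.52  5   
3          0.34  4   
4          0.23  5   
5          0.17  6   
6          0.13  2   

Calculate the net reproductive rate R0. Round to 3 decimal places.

lx·mx by age: 0, 0, 2.6, 1.36, 1.15, 1.02, 0.26
R0 = Σ lx·mx = 6.39 → 6.390

6.390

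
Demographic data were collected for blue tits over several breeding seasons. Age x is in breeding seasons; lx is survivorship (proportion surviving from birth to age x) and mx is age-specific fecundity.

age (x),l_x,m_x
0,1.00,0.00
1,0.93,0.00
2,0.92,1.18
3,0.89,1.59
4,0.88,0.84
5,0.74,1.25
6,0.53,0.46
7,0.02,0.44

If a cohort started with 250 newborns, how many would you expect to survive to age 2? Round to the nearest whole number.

Expected survivors = N0 · l_2 = 250 × 0.92 = 230 → 230

230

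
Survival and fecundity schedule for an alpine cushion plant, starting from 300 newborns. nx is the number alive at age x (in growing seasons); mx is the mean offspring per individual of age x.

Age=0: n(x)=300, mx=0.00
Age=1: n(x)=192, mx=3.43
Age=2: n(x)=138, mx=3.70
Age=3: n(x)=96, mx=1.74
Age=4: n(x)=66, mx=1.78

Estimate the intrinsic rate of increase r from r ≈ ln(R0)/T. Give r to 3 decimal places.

0.865

lx = nx/n0 = nx/300: 1, 0.64, 0.46, 0.32, 0.22
R0 = Σ lx·mx = 0 + 2.1952 + 1.702 + 0.5568 + 0.3916 = 4.8456
Σ x·lx·mx = 8.836; T = 8.836/4.8456 = 1.82351…
r ≈ ln(R0)/T = ln(4.8456)/1.82351… = 0.8654… → 0.865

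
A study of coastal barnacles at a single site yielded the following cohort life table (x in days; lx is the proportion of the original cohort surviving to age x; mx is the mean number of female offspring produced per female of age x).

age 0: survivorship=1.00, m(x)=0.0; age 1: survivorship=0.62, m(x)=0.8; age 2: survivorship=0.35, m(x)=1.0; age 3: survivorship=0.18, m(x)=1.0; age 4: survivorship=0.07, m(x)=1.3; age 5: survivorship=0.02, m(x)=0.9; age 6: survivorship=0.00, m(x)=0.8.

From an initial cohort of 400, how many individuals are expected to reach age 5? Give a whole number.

8

Expected survivors = N0 · l_5 = 400 × 0.02 = 8 → 8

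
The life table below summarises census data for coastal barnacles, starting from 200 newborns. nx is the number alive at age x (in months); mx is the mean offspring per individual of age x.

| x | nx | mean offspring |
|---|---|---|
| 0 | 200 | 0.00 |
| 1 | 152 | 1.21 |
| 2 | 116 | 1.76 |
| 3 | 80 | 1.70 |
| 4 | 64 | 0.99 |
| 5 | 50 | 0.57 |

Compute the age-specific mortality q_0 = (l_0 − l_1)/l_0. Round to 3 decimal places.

0.240

lx = nx/n0 = nx/200: 1, 0.76, 0.58, 0.4, 0.32, 0.25
q_0 = (l_0 − l_1) / l_0 = (1 − 0.76) / 1
     = 0.24 / 1 = 0.24 → 0.240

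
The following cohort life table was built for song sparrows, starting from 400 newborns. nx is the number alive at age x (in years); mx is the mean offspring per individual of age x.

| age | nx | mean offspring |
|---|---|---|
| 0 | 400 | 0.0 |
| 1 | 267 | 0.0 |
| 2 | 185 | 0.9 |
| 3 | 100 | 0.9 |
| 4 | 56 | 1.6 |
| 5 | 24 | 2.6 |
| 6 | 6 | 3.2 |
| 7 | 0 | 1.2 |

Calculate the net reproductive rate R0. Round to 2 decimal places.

lx = nx/n0 = nx/400: 1, 0.6675, 0.4625, 0.25, 0.14, 0.06, 0.015, 0
lx·mx by age: 0, 0, 0.41625, 0.225, 0.224, 0.156, 0.048, 0
R0 = Σ lx·mx = 1.06925 → 1.07

1.07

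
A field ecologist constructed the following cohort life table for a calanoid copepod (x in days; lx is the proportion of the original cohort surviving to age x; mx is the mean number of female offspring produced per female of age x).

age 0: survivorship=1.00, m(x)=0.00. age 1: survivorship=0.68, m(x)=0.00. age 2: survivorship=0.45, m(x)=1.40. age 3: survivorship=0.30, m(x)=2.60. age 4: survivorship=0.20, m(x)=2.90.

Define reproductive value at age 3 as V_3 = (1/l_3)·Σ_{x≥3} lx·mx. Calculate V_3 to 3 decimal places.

lx·mx for x ≥ 3: 0.78, 0.58 → sum = 1.36
V_3 = 1.36 / l_3 = 1.36 / 0.3 = 4.533333… → 4.533

4.533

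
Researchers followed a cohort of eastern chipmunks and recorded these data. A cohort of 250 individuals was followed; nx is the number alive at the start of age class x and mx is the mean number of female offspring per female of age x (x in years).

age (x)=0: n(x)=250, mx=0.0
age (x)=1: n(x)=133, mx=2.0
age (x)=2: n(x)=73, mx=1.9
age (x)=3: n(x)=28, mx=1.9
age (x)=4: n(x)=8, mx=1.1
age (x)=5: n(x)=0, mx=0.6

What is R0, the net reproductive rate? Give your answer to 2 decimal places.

lx = nx/n0 = nx/250: 1, 0.532, 0.292, 0.112, 0.032, 0
lx·mx by age: 0, 1.064, 0.5548, 0.2128, 0.0352, 0
R0 = Σ lx·mx = 1.8668 → 1.87

1.87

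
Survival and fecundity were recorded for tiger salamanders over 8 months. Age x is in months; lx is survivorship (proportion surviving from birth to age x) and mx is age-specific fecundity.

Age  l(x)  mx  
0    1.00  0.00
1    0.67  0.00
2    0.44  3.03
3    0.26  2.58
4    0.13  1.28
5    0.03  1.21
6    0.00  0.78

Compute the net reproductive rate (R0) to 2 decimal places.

2.21

lx·mx by age: 0, 0, 1.3332, 0.6708, 0.1664, 0.0363, 0
R0 = Σ lx·mx = 2.2067 → 2.21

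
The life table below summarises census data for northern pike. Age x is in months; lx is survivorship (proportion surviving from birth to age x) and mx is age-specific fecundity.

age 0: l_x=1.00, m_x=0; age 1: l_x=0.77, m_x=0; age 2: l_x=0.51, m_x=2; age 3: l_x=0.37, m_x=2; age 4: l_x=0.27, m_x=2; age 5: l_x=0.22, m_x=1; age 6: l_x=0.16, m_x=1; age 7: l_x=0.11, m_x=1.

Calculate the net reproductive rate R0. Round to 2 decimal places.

lx·mx by age: 0, 0, 1.02, 0.74, 0.54, 0.22, 0.16, 0.11
R0 = Σ lx·mx = 2.79 → 2.79

2.79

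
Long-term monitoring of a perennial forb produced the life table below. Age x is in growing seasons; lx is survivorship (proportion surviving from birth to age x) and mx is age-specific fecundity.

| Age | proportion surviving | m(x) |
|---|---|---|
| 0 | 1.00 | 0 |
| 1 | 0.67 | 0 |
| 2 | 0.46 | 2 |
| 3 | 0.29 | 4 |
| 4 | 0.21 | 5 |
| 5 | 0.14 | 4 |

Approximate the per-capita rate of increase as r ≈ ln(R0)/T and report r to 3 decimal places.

R0 = Σ lx·mx = 0 + 0 + 0.92 + 1.16 + 1.05 + 0.56 = 3.69
Σ x·lx·mx = 12.32; T = 12.32/3.69 = 3.33875…
r ≈ ln(R0)/T = ln(3.69)/3.33875… = 0.39105… → 0.391

0.391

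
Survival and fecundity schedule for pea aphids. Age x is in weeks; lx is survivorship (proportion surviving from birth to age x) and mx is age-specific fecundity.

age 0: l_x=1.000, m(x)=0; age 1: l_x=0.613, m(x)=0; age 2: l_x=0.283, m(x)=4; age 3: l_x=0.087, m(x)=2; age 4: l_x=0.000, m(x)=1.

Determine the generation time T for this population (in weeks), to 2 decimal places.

lx·mx: 0, 0, 1.132, 0.174, 0 → R0 = 1.306
x·lx·mx: 0, 0, 2.264, 0.522, 0 → Σ = 2.786
T = 2.786 / 1.306 = 2.133231… → 2.13

2.13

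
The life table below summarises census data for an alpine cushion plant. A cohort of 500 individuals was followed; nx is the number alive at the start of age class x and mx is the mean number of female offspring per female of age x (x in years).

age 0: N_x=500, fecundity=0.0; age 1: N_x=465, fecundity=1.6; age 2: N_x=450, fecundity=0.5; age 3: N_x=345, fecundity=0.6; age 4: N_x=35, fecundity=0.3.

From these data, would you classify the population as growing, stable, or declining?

growing

lx = nx/n0 = nx/500: 1, 0.93, 0.9, 0.69, 0.07
R0 = Σ lx·mx = 0 + 1.488 + 0.45 + 0.414 + 0.021 = 2.373
R0 > 1, so the population is growing.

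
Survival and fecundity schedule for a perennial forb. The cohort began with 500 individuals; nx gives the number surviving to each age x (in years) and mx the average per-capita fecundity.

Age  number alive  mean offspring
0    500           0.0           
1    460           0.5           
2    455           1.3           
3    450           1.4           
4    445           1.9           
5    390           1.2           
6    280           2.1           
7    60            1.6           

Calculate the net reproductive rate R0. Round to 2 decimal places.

6.90

lx = nx/n0 = nx/500: 1, 0.92, 0.91, 0.9, 0.89, 0.78, 0.56, 0.12
lx·mx by age: 0, 0.46, 1.183, 1.26, 1.691, 0.936, 1.176, 0.192
R0 = Σ lx·mx = 6.898 → 6.90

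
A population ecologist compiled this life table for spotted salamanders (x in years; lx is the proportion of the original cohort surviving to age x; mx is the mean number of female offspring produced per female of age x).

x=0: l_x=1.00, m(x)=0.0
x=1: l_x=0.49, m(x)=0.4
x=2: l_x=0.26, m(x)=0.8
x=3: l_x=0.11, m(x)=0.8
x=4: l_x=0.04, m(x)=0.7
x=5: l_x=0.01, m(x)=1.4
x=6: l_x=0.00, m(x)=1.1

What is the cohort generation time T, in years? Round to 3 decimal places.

lx·mx: 0, 0.196, 0.208, 0.088, 0.028, 0.014, 0 → R0 = 0.534
x·lx·mx: 0, 0.196, 0.416, 0.264, 0.112, 0.07, 0 → Σ = 1.058
T = 1.058 / 0.534 = 1.981273… → 1.981

1.981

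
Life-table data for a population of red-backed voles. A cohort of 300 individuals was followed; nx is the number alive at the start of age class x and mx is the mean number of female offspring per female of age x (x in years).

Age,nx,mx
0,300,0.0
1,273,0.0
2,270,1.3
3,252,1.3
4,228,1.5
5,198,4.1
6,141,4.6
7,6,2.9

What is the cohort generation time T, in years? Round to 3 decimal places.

lx = nx/n0 = nx/300: 1, 0.91, 0.9, 0.84, 0.76, 0.66, 0.47, 0.02
lx·mx: 0, 0, 1.17, 1.092, 1.14, 2.706, 2.162, 0.058 → R0 = 8.328
x·lx·mx: 0, 0, 2.34, 3.276, 4.56, 13.53, 12.972, 0.406 → Σ = 37.084
T = 37.084 / 8.328 = 4.45293… → 4.453

4.453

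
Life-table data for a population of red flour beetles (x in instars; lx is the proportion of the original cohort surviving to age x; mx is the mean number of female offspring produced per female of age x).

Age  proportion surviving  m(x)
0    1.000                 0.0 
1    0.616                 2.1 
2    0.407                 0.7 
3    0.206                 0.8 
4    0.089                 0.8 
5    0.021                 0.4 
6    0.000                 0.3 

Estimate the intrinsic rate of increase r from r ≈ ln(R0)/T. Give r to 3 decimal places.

R0 = Σ lx·mx = 0 + 1.2936 + 0.2849 + 0.1648 + 0.0712 + 0.0084 + 0 = 1.8229
Σ x·lx·mx = 2.6846; T = 2.6846/1.8229 = 1.47271…
r ≈ ln(R0)/T = ln(1.8229)/1.47271… = 0.4077… → 0.408

0.408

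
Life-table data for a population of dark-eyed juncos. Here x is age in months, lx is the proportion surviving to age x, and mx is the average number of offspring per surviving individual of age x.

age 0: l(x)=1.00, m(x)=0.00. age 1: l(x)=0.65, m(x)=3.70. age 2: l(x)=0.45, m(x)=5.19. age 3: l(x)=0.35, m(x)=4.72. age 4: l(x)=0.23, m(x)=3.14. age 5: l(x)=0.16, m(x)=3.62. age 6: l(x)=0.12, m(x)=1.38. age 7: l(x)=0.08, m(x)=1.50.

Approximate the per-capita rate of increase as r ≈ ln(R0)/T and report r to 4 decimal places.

0.8434

R0 = Σ lx·mx = 0 + 2.405 + 2.3355 + 1.652 + 0.7222 + 0.5792 + 0.1656 + 0.12 = 7.9795
Σ x·lx·mx = 19.6504; T = 19.6504/7.9795 = 2.46261…
r ≈ ln(R0)/T = ln(7.9795)/2.46261… = 0.843363… → 0.8434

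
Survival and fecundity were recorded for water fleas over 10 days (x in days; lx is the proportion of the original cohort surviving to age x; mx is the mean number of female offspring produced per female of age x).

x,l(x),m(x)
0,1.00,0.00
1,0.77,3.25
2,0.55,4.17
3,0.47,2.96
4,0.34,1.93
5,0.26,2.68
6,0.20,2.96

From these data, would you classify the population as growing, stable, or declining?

R0 = Σ lx·mx = 0 + 2.5025 + 2.2935 + 1.3912 + 0.6562 + 0.6968 + 0.592 = 8.1322
R0 > 1, so the population is growing.

growing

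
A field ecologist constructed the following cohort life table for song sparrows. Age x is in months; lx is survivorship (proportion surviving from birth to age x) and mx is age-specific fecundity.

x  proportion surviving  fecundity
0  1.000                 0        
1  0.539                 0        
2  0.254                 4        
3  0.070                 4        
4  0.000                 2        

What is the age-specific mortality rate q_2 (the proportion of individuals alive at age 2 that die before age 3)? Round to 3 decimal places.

q_2 = (l_2 − l_3) / l_2 = (0.254 − 0.07) / 0.254
     = 0.184 / 0.254 = 0.724409… → 0.724

0.724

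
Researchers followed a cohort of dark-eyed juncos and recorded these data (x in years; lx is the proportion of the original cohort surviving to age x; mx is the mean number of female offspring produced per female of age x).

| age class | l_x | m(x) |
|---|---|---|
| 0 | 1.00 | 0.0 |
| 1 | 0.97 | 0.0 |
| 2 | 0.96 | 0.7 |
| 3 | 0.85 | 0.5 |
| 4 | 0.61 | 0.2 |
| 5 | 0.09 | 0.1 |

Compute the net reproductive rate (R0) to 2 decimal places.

lx·mx by age: 0, 0, 0.672, 0.425, 0.122, 0.009
R0 = Σ lx·mx = 1.228 → 1.23

1.23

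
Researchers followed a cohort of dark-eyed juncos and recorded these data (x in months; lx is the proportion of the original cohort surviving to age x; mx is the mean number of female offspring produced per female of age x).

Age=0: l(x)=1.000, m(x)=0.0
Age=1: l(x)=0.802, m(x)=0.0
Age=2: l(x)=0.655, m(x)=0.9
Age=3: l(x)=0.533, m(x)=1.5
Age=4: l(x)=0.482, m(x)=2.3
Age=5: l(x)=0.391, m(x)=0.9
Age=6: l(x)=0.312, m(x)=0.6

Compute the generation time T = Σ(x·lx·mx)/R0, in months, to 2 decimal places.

3.59

lx·mx: 0, 0, 0.5895, 0.7995, 1.1086, 0.3519, 0.1872 → R0 = 3.0367
x·lx·mx: 0, 0, 1.179, 2.3985, 4.4344, 1.7595, 1.1232 → Σ = 10.8946
T = 10.8946 / 3.0367 = 3.587644… → 3.59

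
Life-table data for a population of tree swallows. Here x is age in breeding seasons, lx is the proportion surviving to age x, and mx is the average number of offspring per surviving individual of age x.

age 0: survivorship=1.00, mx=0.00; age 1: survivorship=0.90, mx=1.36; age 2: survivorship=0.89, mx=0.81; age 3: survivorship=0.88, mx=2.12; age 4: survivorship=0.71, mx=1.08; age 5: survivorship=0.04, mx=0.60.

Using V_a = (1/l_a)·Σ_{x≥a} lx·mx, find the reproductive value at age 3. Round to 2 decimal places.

3.02

lx·mx for x ≥ 3: 1.8656, 0.7668, 0.024 → sum = 2.6564
V_3 = 2.6564 / l_3 = 2.6564 / 0.88 = 3.018636… → 3.02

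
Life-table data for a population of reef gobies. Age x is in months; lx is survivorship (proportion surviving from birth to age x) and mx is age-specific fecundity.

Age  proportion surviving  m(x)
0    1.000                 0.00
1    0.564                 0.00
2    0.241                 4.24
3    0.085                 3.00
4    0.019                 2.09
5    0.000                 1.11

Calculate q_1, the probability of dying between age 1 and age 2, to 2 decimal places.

q_1 = (l_1 − l_2) / l_1 = (0.564 − 0.241) / 0.564
     = 0.323 / 0.564 = 0.572695… → 0.57

0.57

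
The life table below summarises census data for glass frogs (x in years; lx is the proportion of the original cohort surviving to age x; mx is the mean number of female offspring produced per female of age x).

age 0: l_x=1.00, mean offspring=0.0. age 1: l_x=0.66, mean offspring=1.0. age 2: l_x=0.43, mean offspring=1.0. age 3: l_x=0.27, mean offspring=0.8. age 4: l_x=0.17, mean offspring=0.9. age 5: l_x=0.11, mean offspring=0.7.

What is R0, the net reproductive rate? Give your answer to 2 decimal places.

lx·mx by age: 0, 0.66, 0.43, 0.216, 0.153, 0.077
R0 = Σ lx·mx = 1.536 → 1.54

1.54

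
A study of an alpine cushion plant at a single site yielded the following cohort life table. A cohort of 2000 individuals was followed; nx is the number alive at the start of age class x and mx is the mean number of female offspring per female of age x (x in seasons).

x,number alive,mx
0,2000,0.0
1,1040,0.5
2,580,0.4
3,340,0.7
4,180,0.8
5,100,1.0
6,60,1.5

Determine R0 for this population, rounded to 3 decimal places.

lx = nx/n0 = nx/2000: 1, 0.52, 0.29, 0.17, 0.09, 0.05, 0.03
lx·mx by age: 0, 0.26, 0.116, 0.119, 0.072, 0.05, 0.045
R0 = Σ lx·mx = 0.662 → 0.662

0.662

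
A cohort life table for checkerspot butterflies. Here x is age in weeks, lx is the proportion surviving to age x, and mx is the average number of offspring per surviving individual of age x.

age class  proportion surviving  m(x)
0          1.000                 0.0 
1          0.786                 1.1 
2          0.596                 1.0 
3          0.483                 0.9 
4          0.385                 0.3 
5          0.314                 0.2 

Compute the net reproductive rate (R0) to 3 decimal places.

lx·mx by age: 0, 0.8646, 0.596, 0.4347, 0.1155, 0.0628
R0 = Σ lx·mx = 2.0736 → 2.074

2.074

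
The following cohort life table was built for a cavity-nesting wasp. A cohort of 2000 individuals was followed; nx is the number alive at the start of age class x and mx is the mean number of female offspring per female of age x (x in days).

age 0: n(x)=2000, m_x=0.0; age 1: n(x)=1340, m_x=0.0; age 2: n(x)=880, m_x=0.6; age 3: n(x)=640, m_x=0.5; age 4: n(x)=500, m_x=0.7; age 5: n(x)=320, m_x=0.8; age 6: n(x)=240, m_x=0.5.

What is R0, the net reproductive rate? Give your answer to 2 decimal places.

lx = nx/n0 = nx/2000: 1, 0.67, 0.44, 0.32, 0.25, 0.16, 0.12
lx·mx by age: 0, 0, 0.264, 0.16, 0.175, 0.128, 0.06
R0 = Σ lx·mx = 0.787 → 0.79

0.79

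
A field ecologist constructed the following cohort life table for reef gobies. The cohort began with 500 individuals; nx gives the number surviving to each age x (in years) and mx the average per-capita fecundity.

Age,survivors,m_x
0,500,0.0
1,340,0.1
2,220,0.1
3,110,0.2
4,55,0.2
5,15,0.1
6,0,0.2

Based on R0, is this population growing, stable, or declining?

declining

lx = nx/n0 = nx/500: 1, 0.68, 0.44, 0.22, 0.11, 0.03, 0
R0 = Σ lx·mx = 0 + 0.068 + 0.044 + 0.044 + 0.022 + 0.003 + 0 = 0.181
R0 < 1, so the population is declining.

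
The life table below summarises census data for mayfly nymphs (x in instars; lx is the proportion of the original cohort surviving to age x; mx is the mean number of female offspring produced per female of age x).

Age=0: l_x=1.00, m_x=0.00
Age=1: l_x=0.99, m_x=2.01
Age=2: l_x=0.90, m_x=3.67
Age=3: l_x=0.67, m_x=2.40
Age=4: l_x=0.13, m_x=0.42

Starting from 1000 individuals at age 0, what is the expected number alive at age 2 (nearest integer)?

900

Expected survivors = N0 · l_2 = 1000 × 0.90 = 900 → 900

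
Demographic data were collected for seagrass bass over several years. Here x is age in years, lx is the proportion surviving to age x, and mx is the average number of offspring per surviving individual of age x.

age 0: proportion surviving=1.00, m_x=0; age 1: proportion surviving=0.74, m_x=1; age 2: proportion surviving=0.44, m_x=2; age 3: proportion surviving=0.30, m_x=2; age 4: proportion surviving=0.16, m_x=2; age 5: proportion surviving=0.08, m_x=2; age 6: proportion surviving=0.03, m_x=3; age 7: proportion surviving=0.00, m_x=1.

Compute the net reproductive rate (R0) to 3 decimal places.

lx·mx by age: 0, 0.74, 0.88, 0.6, 0.32, 0.16, 0.09, 0
R0 = Σ lx·mx = 2.79 → 2.790

2.790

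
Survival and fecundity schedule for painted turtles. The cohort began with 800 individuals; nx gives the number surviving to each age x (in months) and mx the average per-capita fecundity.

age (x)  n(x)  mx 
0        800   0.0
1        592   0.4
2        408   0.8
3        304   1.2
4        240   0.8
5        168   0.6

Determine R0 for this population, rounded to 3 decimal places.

1.526

lx = nx/n0 = nx/800: 1, 0.74, 0.51, 0.38, 0.3, 0.21
lx·mx by age: 0, 0.296, 0.408, 0.456, 0.24, 0.126
R0 = Σ lx·mx = 1.526 → 1.526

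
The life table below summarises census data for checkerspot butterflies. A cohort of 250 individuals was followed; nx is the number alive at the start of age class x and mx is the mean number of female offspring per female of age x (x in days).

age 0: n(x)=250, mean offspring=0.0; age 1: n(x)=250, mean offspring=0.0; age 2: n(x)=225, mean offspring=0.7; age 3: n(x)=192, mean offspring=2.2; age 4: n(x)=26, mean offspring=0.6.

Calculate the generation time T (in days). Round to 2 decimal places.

lx = nx/n0 = nx/250: 1, 1, 0.9, 0.768, 0.104
lx·mx: 0, 0, 0.63, 1.6896, 0.0624 → R0 = 2.382
x·lx·mx: 0, 0, 1.26, 5.0688, 0.2496 → Σ = 6.5784
T = 6.5784 / 2.382 = 2.761713… → 2.76

2.76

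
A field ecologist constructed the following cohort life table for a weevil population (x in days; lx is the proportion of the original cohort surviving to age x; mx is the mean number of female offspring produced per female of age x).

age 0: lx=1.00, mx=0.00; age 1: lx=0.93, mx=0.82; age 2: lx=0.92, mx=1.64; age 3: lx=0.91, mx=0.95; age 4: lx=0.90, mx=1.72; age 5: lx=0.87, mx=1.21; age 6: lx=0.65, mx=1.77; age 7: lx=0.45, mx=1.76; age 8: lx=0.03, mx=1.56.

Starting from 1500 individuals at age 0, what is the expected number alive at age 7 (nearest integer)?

675

Expected survivors = N0 · l_7 = 1500 × 0.45 = 675 → 675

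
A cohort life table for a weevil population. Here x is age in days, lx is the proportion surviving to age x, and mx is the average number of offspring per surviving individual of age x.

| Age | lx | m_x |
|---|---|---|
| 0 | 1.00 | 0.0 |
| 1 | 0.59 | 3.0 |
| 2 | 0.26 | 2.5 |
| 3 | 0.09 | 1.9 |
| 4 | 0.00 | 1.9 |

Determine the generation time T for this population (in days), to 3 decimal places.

1.383

lx·mx: 0, 1.77, 0.65, 0.171, 0 → R0 = 2.591
x·lx·mx: 0, 1.77, 1.3, 0.513, 0 → Σ = 3.583
T = 3.583 / 2.591 = 1.382864… → 1.383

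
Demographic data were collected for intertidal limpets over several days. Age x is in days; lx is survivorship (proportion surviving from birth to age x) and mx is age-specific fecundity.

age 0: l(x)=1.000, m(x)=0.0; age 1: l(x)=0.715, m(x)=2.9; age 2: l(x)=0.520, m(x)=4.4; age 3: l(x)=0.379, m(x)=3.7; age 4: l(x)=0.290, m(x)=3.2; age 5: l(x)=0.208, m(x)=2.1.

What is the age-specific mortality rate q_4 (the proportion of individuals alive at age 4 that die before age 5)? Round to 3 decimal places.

0.283

q_4 = (l_4 − l_5) / l_4 = (0.29 − 0.208) / 0.29
     = 0.082 / 0.29 = 0.282759… → 0.283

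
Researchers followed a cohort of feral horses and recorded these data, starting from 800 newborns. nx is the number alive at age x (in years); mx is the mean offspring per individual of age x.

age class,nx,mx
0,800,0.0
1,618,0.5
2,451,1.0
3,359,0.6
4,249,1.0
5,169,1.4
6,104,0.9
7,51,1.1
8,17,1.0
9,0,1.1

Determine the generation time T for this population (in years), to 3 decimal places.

lx = nx/n0 = nx/800: 1, 0.7725, 0.56375, 0.44875, 0.31125, 0.21125, 0.13, 0.06375, 0.02125, 0
lx·mx: 0, 0.38625, 0.56375, 0.26925, 0.31125, 0.29575, 0.117, 0.070125, 0.02125, 0 → R0 = 2.034625
x·lx·mx: 0, 0.38625, 1.1275, 0.80775, 1.245, 1.47875, 0.702, 0.490875, 0.17, 0 → Σ = 6.408125
T = 6.408125 / 2.034625 = 3.149536… → 3.150

3.150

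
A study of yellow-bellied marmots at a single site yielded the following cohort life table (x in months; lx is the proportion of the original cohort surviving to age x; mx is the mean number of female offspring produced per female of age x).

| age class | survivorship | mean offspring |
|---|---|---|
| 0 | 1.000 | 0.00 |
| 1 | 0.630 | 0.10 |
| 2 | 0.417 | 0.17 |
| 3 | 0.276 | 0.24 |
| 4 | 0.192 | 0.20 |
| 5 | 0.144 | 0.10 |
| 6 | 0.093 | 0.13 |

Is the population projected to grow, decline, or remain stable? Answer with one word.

R0 = Σ lx·mx = 0 + 0.063 + 0.07089 + 0.06624 + 0.0384 + 0.0144 + 0.01209 = 0.26502
R0 < 1, so the population is declining.

declining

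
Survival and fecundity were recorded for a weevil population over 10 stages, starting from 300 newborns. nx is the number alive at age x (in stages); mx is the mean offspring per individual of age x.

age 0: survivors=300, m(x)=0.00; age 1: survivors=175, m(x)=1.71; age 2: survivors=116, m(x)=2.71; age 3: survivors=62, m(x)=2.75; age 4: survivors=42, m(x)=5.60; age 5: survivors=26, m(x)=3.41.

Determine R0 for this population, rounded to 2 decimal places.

lx = nx/n0 = nx/300: 1, 0.58333…, 0.38667…, 0.20667…, 0.14, 0.08667…
lx·mx by age: 0, 0.9975…, 1.047867…, 0.568333…, 0.784, 0.295533…
R0 = Σ lx·mx = 3.693233… → 3.69

3.69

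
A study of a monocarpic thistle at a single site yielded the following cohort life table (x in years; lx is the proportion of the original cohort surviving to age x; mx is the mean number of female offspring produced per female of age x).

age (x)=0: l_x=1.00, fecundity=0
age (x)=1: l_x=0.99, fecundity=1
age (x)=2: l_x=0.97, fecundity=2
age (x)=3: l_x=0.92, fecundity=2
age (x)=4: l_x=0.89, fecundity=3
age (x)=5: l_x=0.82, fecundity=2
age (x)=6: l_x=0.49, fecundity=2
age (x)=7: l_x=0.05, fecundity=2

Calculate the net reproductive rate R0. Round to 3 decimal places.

lx·mx by age: 0, 0.99, 1.94, 1.84, 2.67, 1.64, 0.98, 0.1
R0 = Σ lx·mx = 10.16 → 10.160

10.160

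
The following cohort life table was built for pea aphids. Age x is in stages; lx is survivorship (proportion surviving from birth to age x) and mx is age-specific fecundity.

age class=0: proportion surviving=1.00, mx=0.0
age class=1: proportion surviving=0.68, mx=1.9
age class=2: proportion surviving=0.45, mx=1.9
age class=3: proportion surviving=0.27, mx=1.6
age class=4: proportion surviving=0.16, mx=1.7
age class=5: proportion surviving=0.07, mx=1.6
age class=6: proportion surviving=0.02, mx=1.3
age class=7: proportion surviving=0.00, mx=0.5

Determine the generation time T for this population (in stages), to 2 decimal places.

lx·mx: 0, 1.292, 0.855, 0.432, 0.272, 0.112, 0.026, 0 → R0 = 2.989
x·lx·mx: 0, 1.292, 1.71, 1.296, 1.088, 0.56, 0.156, 0 → Σ = 6.102
T = 6.102 / 2.989 = 2.041485… → 2.04

2.04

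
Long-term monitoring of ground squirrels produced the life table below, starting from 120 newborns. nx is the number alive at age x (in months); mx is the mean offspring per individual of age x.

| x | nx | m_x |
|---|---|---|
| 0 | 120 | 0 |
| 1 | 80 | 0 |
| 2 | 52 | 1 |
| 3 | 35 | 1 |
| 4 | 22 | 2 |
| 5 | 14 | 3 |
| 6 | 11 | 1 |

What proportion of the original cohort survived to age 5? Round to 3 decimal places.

0.117

l_5 = n_5/n_0 = 14/120 = 0.116667… → 0.117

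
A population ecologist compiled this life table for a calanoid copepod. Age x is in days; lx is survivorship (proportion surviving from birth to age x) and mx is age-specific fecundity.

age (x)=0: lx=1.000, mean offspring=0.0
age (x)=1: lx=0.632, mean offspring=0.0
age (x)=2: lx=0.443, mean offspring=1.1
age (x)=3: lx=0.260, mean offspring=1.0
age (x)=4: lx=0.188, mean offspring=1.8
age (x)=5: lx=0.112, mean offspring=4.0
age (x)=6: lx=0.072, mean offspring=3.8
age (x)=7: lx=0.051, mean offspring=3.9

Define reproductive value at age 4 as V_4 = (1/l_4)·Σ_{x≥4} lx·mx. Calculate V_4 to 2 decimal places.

6.70

lx·mx for x ≥ 4: 0.3384, 0.448, 0.2736, 0.1989 → sum = 1.2589
V_4 = 1.2589 / l_4 = 1.2589 / 0.188 = 6.696277… → 6.70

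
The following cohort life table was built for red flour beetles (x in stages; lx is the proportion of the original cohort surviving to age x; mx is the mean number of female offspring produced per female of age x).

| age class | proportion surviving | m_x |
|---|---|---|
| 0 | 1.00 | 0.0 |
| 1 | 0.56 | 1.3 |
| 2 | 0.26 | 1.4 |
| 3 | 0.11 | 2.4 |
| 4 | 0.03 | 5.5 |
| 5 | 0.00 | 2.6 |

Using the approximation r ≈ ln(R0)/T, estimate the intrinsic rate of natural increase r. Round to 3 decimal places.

0.219

R0 = Σ lx·mx = 0 + 0.728 + 0.364 + 0.264 + 0.165 + 0 = 1.521
Σ x·lx·mx = 2.908; T = 2.908/1.521 = 1.9119…
r ≈ ln(R0)/T = ln(1.521)/1.9119… = 0.21935… → 0.219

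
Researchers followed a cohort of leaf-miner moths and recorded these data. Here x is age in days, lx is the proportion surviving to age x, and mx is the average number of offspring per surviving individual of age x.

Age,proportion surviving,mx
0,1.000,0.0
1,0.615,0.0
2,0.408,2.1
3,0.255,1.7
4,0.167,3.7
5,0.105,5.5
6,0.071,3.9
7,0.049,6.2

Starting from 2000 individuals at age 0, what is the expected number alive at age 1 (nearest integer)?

1230

Expected survivors = N0 · l_1 = 2000 × 0.615 = 1230 → 1230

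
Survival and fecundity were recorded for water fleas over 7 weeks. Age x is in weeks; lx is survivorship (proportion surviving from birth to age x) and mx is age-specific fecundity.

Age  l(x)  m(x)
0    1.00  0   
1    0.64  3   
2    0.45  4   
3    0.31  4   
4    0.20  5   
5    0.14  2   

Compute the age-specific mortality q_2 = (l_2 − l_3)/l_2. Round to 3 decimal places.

q_2 = (l_2 − l_3) / l_2 = (0.45 − 0.31) / 0.45
     = 0.14 / 0.45 = 0.311111… → 0.311

0.311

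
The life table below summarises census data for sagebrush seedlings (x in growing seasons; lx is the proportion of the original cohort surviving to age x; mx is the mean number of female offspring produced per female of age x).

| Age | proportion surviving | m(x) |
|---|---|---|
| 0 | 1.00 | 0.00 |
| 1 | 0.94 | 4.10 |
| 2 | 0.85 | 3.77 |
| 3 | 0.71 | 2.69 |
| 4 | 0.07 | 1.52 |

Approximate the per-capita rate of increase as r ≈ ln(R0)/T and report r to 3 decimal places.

1.219

R0 = Σ lx·mx = 0 + 3.854 + 3.2045 + 1.9099 + 0.1064 = 9.0748
Σ x·lx·mx = 16.4183; T = 16.4183/9.0748 = 1.80922…
r ≈ ln(R0)/T = ln(9.0748)/1.80922… = 1.21904… → 1.219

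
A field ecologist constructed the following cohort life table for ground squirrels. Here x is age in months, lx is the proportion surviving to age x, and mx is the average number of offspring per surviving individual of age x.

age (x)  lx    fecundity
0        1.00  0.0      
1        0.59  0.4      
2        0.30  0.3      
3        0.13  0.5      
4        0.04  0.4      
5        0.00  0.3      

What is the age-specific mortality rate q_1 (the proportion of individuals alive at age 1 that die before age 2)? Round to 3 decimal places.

0.492

q_1 = (l_1 − l_2) / l_1 = (0.59 − 0.3) / 0.59
     = 0.29 / 0.59 = 0.491525… → 0.492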